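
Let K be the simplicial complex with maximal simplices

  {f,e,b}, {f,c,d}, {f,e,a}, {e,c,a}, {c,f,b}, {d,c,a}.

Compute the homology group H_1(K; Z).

K has 6 vertices, 12 edges, 6 triangles.
rank ∂_1 = 5, rank ∂_2 = 6 ⇒ b_1 = 12 − 5 − 6 = 1; all invariant factors of ∂_2 are 1 so no torsion. So H_1 = Z.

H_1 = Z.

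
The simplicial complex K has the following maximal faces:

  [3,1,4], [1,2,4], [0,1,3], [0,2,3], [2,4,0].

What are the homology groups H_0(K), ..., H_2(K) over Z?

H_0 = Z,  H_1 = Z,  H_2 = 0.

K has 5 vertices, 10 edges, 5 triangles.
rank ∂_0 = 0, rank ∂_1 = 4 ⇒ b_0 = 5 − 0 − 4 = 1; all invariant factors of ∂_1 are 1 so no torsion. So H_0 = Z.
rank ∂_1 = 4, rank ∂_2 = 5 ⇒ b_1 = 10 − 4 − 5 = 1; all invariant factors of ∂_2 are 1 so no torsion. So H_1 = Z.
rank ∂_2 = 5, rank ∂_3 = 0 ⇒ b_2 = 5 − 5 − 0 = 0. So H_2 = 0.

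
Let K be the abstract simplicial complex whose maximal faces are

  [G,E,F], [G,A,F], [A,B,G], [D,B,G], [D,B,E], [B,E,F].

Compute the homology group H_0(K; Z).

We work with the vertex ordering A < B < D < E < F < G. The simplices of K, each written with vertices in increasing order, are:

  0-simplices (6): A, B, D, E, F, G
  1-simplices (12): AB, AF, AG, BD, BE, BF, BG, DE, DG, EF, EG, FG
  2-simplices (6): ABG, AFG, BDE, BDG, BEF, EFG

so the chain groups are C_0 ≅ Z^6, C_1 ≅ Z^12, C_2 ≅ Z^6.

Boundary ∂_1: C_1 → C_0 maps an edge to its endpoints' difference, ∂[p,q] = q − p. For instance
  ∂DE = E − D.
The resulting 6×12 matrix has rank 5, and its Smith normal form has invariant factors (1,1,1,1,1).

Boundary ∂_2: C_2 → C_1 sends each 2-simplex [p,q,r] to [q,r] − [p,r] + [p,q]. For instance
  ∂ABG = BG − AG + AB,
  ∂EFG = FG − EG + EF.
The 12×6 boundary matrix has rank 6 and Smith normal form diag(1,1,1,1,1,1).

Reading off H_k = ker ∂_k / im ∂_{k+1}:

  H_0: rank C_0 − rank ∂_1 = 6 − 5 = 1, and the invariant factors of ∂_1 are all 1, so H_0 ≅ Z.

(K is a triangulation of the cylinder S^1 x I.)

H_0 ≅ Z.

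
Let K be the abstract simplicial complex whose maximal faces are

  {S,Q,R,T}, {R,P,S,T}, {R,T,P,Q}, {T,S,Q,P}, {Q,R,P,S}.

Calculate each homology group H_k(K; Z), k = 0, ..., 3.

We work with the vertex ordering P < Q < R < S < T. The simplices of K, each written with vertices in increasing order, are:

  0-simplices (5): P, Q, R, S, T
  1-simplices (10): PQ, PR, PS, PT, QR, QS, QT, RS, RT, ST
  2-simplices (10): PQR, PQS, PQT, PRS, PRT, PST, QRS, QRT, QST, RST
  3-simplices (5): PQRS, PQRT, PQST, PRST, QRST

Hence C_0 ≅ Z^5, C_1 ≅ Z^10, C_2 ≅ Z^10, C_3 ≅ Z^5.

The boundary map ∂_1: C_1 → C_0 maps an edge to its endpoints' difference, ∂[p,q] = q − p. For instance
  ∂PT = T − P.
This gives a 5×10 integer matrix of rank 4; reducing to Smith normal form yields diagonal entries (1,1,1,1).

Boundary ∂_2: C_2 → C_1 sends each 2-simplex [p,q,r] to [q,r] − [p,r] + [p,q]. For instance
  ∂PST = ST − PT + PS,
  ∂RST = ST − RT + RS.
The 10×10 boundary matrix has rank 6 and Smith normal form diag(1,1,1,1,1,1).

∂_3: C_3 → C_2 sends each 3-simplex σ to the alternating sum Σ_i (−1)^i (σ with its i-th vertex removed). For instance
  ∂PQST = QST − PST + PQT − PQS,
  ∂QRST = RST − QST + QRT − QRS.
The 10×5 boundary matrix has rank 4 and Smith normal form diag(1,1,1,1).

From H_k ≅ ker(∂_k) / im(∂_{k+1}) we obtain:

  H_0: rank C_0 − rank ∂_1 = 5 − 4 = 1, and the invariant factors of ∂_1 are all 1, so H_0 ≅ Z.
  H_1: rank ker ∂_1 − rank ∂_2 = (10 − 4) − 6 = 0, and the invariant factors of ∂_2 are all 1, so H_1 ≅ 0.
  H_2: rank ker ∂_2 − rank ∂_3 = (10 − 6) − 4 = 0, and the invariant factors of ∂_3 are all 1, so H_2 ≅ 0.
  H_3: rank ker ∂_3 − rank ∂_4 = (5 − 4) − 0 = 1, and there is no ∂_4, so H_3 ≅ Z.

H_0 ≅ Z,  H_1 = 0,  H_2 = 0,  H_3 ≅ Z.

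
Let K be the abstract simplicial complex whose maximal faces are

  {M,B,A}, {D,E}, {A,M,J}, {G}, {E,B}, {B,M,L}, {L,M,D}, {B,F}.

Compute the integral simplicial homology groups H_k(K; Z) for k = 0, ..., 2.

We work with the vertex ordering A < B < D < E < F < G < J < L < M. The simplices of K, each written with vertices in increasing order, are:

  0-simplices (9): A, B, D, E, F, G, J, L, M
  1-simplices (12): AB, AJ, AM, BE, BF, BL, BM, DE, DL, DM, JM, LM
  2-simplices (4): ABM, AJM, BLM, DLM

so the chain groups are C_0 ≅ Z^9, C_1 ≅ Z^12, C_2 ≅ Z^4.

The boundary map ∂_1: C_1 → C_0 sends each edge [p,q] (with p < q) to q − p. For instance
  ∂AJ = J − A.
This gives a 9×12 integer matrix of rank 7; reducing to Smith normal form yields diagonal entries (1,1,1,1,1,1,1).

∂_2: C_2 → C_1 acts by ∂[p,q,r] = [q,r] − [p,r] + [p,q]. For instance
  ∂BLM = LM − BM + BL,
  ∂AJM = JM − AM + AJ.
As a 12×4 matrix over Z this has rank 4, with invariant factors (1,1,1,1).

Computing H_k = (kernel of ∂_k) / (image of ∂_{k+1}):

  H_0: rank C_0 − rank ∂_1 = 9 − 7 = 2, and the invariant factors of ∂_1 are all 1, so H_0 ≅ Z^2.
  H_1: rank ker ∂_1 − rank ∂_2 = (12 − 7) − 4 = 1, and the invariant factors of ∂_2 are all 1, so H_1 ≅ Z.
  H_2: rank ker ∂_2 − rank ∂_3 = (4 − 4) − 0 = 0, and there is no ∂_3, so H_2 ≅ 0.

H_0 ≅ Z^2,  H_1 ≅ Z,  H_2 = 0.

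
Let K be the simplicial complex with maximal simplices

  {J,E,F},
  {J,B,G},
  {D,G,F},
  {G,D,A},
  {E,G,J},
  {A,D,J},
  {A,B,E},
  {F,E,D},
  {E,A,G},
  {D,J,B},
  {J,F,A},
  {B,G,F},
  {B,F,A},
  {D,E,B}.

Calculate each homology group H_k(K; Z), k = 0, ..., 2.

H_0 ≅ Z,  H_1 ≅ Z^2,  H_2 ≅ Z.

Fix the vertex order A < B < D < E < F < G < J and write every simplex with vertices in increasing order. Then dim K = 2 and the simplices of K are:

  0-simplices (7): A, B, D, E, F, G, J
  1-simplices (21): AB, AD, AE, AF, AG, AJ, BD, BE, BF, BG, BJ, DE, DF, DG, DJ, EF, EG, EJ, FG, FJ, GJ
  2-simplices (14): ABE, ABF, ADG, ADJ, AEG, AFJ, BDE, BDJ, BFG, BGJ, DEF, DFG, EFJ, EGJ

giving chain groups C_0 ≅ Z^7, C_1 ≅ Z^21, C_2 ≅ Z^14.

The boundary map ∂_1: C_1 → C_0 is given by ∂[p,q] = [q] − [p]. For instance
  ∂DJ = J − D.
The 7×21 boundary matrix has rank 6 and Smith normal form diag(1,1,1,1,1,1).

Boundary ∂_2: C_2 → C_1 sends each 2-simplex [p,q,r] to [q,r] − [p,r] + [p,q]. For instance
  ∂EFJ = FJ − EJ + EF,
  ∂AEG = EG − AG + AE.
The 21×14 boundary matrix has rank 13 and Smith normal form diag(1,1,1,1,1,1,1,1,1,1,1,1,1).

Computing H_k = (kernel of ∂_k) / (image of ∂_{k+1}):

  H_0: rank C_0 − rank ∂_1 = 7 − 6 = 1, and the invariant factors of ∂_1 are all 1, so H_0 = Z.
  H_1: rank ker ∂_1 − rank ∂_2 = (21 − 6) − 13 = 2, and the invariant factors of ∂_2 are all 1, so H_1 = Z^2.
  H_2: rank ker ∂_2 − rank ∂_3 = (14 − 13) − 0 = 1, and there is no ∂_3, so H_2 = Z.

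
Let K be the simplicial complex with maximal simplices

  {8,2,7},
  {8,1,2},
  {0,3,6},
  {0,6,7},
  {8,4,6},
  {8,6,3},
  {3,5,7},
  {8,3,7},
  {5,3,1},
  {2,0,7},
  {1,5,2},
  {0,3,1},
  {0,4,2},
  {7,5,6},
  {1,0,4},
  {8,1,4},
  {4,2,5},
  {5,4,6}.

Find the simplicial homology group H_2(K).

Fix the vertex order 0 < 1 < 2 < 3 < 4 < 5 < 6 < 7 < 8 and write every simplex with vertices in increasing order. Then dim K = 2 and the simplices of K are:

  0-simplices (9): [0], [1], [2], [3], [4], [5], [6], [7], [8]
  1-simplices (27): (27 of them)
  2-simplices (18): [0,1,3], [0,1,4], [0,2,4], [0,2,7], [0,3,6], [0,6,7], [1,2,5], [1,2,8], [1,3,5], [1,4,8], [2,4,5], [2,7,8], [3,5,7], [3,6,8], [3,7,8], [4,5,6], [4,6,8], [5,6,7]

so the chain groups are C_0 ≅ Z^9, C_1 ≅ Z^27, C_2 ≅ Z^18.

Boundary ∂_1: C_1 → C_0 maps an edge to its endpoints' difference, ∂[p,q] = q − p. For instance
  ∂[2,7] = [7] − [2].
As a 9×27 matrix over Z this has rank 8, with invariant factors (1,1,1,1,1,1,1,1).

∂_2: C_2 → C_1 acts by ∂[p,q,r] = [q,r] − [p,r] + [p,q]. For instance
  ∂[2,7,8] = [7,8] − [2,8] + [2,7],
  ∂[1,2,5] = [2,5] − [1,5] + [1,2].
This gives a 27×18 integer matrix of rank 18; reducing to Smith normal form yields diagonal entries (1,1,1,1,1,1,1,1,1,1,1,1,1,1,1,1,1,2).

Reading off H_k = ker ∂_k / im ∂_{k+1}:

  H_2: rank ker ∂_2 − rank ∂_3 = (18 − 18) − 0 = 0, and there is no ∂_3, so H_2 ≅ 0.

(K is a triangulation of the Klein bottle.)

H_2 = 0.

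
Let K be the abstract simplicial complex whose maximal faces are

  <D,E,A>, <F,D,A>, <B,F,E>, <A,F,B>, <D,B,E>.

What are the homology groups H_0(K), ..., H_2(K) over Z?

Fix the vertex order A < B < D < E < F and write every simplex with vertices in increasing order. Then dim K = 2 and the simplices of K are:

  0-simplices (5): A, B, D, E, F
  1-simplices (10): AB, AD, AE, AF, BD, BE, BF, DE, DF, EF
  2-simplices (5): ABF, ADE, ADF, BDE, BEF

giving chain groups C_0 ≅ Z^5, C_1 ≅ Z^10, C_2 ≅ Z^5.

Boundary ∂_1: C_1 → C_0 maps an edge to its endpoints' difference, ∂[p,q] = q − p. For instance
  ∂AD = D − A.
This gives a 5×10 integer matrix of rank 4; reducing to Smith normal form yields diagonal entries (1,1,1,1).

∂_2: C_2 → C_1 acts by ∂[p,q,r] = [q,r] − [p,r] + [p,q]. For instance
  ∂ADF = DF − AF + AD,
  ∂ABF = BF − AF + AB.
The 10×5 boundary matrix has rank 5 and Smith normal form diag(1,1,1,1,1).

From H_k ≅ ker(∂_k) / im(∂_{k+1}) we obtain:

  H_0: rank C_0 − rank ∂_1 = 5 − 4 = 1, and the invariant factors of ∂_1 are all 1, so H_0 = Z.
  H_1: rank ker ∂_1 − rank ∂_2 = (10 − 4) − 5 = 1, and the invariant factors of ∂_2 are all 1, so H_1 = Z.
  H_2: rank ker ∂_2 − rank ∂_3 = (5 − 5) − 0 = 0, and there is no ∂_3, so H_2 = 0.

As a check, the Euler characteristic is 5 − 10 + 5 = 0, which agrees with 1 − 1 + 0 = 0.

H_0 = Z,  H_1 = Z,  H_2 = 0.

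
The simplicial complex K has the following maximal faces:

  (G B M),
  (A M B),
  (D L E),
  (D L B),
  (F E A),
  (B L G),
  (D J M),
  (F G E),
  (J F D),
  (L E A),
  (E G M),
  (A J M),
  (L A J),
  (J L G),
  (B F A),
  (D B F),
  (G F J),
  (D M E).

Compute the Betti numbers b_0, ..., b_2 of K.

Order the vertices as A < B < D < E < F < G < J < L < M. Listing each simplex with vertices in this order, K has dimension 2 with simplices:

  0-simplices (9): A, B, D, E, F, G, J, L, M
  1-simplices (27): AB, AE, AF, AJ, AL, AM, BD, BF, BG, BL, BM, DE, DF, DJ, DL, DM, EF, EG, EL, EM, FG, FJ, GJ, GL, GM, JL, JM
  2-simplices (18): ABF, ABM, AEF, AEL, AJL, AJM, BDF, BDL, BGL, BGM, DEL, DEM, DFJ, DJM, EFG, EGM, FGJ, GJL

Hence C_0 ≅ Z^9, C_1 ≅ Z^27, C_2 ≅ Z^18.

The boundary map ∂_1: C_1 → C_0 maps an edge to its endpoints' difference, ∂[p,q] = q − p.
The resulting 9×27 matrix has rank 8, and its Smith normal form has invariant factors (1,1,1,1,1,1,1,1).

∂_2: C_2 → C_1 maps a triangle to the signed sum of its edges. For instance
  ∂AEF = EF − AF + AE,
  ∂DJM = JM − DM + DJ.
As a 27×18 matrix over Z this has rank 17, with invariant factors (1,1,1,1,1,1,1,1,1,1,1,1,1,1,1,1,1).

Now H_k = ker ∂_k / im ∂_{k+1}, so:

  H_0: rank C_0 − rank ∂_1 = 9 − 8 = 1, and the invariant factors of ∂_1 are all 1, so H_0 = Z.
  H_1: rank ker ∂_1 − rank ∂_2 = (27 − 8) − 17 = 2, and the invariant factors of ∂_2 are all 1, so H_1 = Z^2.
  H_2: rank ker ∂_2 − rank ∂_3 = (18 − 17) − 0 = 1, and there is no ∂_3, so H_2 = Z.

As a check, the Euler characteristic is 9 − 27 + 18 = 0, which agrees with 1 − 2 + 1 = 0.

Hence the Betti numbers are b_0 = 1, b_1 = 2, b_2 = 1.

b_0 = 1, b_1 = 2, b_2 = 1.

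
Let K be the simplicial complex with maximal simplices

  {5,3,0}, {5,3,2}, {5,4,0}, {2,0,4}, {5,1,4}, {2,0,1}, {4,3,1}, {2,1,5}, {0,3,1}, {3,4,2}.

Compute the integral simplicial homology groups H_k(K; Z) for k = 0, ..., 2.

K has 6 vertices, 15 edges, 10 triangles.
rank ∂_0 = 0, rank ∂_1 = 5 ⇒ b_0 = 6 − 0 − 5 = 1; all invariant factors of ∂_1 are 1 so no torsion. So H_0 = Z.
rank ∂_1 = 5, rank ∂_2 = 10 ⇒ b_1 = 15 − 5 − 10 = 0; ∂_2 has invariant factor(s) [2] giving torsion. So H_1 = Z/2.
rank ∂_2 = 10, rank ∂_3 = 0 ⇒ b_2 = 10 − 10 − 0 = 0. So H_2 = 0.

H_0 = Z,  H_1 = Z/2,  H_2 = 0.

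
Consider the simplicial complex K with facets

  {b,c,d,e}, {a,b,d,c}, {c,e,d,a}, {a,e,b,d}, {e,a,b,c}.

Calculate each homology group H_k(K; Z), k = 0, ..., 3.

H_0 = Z,  H_1 = 0,  H_2 = 0,  H_3 = Z.

Fix the vertex order a < b < c < d < e and write every simplex with vertices in increasing order. Then dim K = 3 and the simplices of K are:

  0-simplices (5): a, b, c, d, e
  1-simplices (10): ab, ac, ad, ae, bc, bd, be, cd, ce, de
  2-simplices (10): abc, abd, abe, acd, ace, ade, bcd, bce, bde, cde
  3-simplices (5): abcd, abce, abde, acde, bcde

giving chain groups C_0 ≅ Z^5, C_1 ≅ Z^10, C_2 ≅ Z^10, C_3 ≅ Z^5.

∂_1: C_1 → C_0 is given by ∂[p,q] = [q] − [p].
The 5×10 boundary matrix has rank 4 and Smith normal form diag(1,1,1,1).

Boundary ∂_2: C_2 → C_1 maps a triangle to the signed sum of its edges. For instance
  ∂ace = ce − ae + ac,
  ∂bcd = cd − bd + bc.
As a 10×10 matrix over Z this has rank 6, with invariant factors (1,1,1,1,1,1).

∂_3: C_3 → C_2 sends each 3-simplex σ to the alternating sum Σ_i (−1)^i (σ with its i-th vertex removed). For instance
  ∂bcde = cde − bde + bce − bcd,
  ∂acde = cde − ade + ace − acd.
As a 10×5 matrix over Z this has rank 4, with invariant factors (1,1,1,1).

Computing H_k = (kernel of ∂_k) / (image of ∂_{k+1}):

  H_0: rank C_0 − rank ∂_1 = 5 − 4 = 1, and the invariant factors of ∂_1 are all 1, so H_0 ≅ Z.
  H_1: rank ker ∂_1 − rank ∂_2 = (10 − 4) − 6 = 0, and the invariant factors of ∂_2 are all 1, so H_1 ≅ 0.
  H_2: rank ker ∂_2 − rank ∂_3 = (10 − 6) − 4 = 0, and the invariant factors of ∂_3 are all 1, so H_2 ≅ 0.
  H_3: rank ker ∂_3 − rank ∂_4 = (5 − 4) − 0 = 1, and there is no ∂_4, so H_3 ≅ Z.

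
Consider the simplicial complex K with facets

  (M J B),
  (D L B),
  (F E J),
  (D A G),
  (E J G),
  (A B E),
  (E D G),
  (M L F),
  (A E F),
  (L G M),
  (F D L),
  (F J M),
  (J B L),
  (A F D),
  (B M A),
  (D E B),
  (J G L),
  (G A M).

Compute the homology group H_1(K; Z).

Fix the vertex order A < B < D < E < F < G < J < L < M and write every simplex with vertices in increasing order. Then dim K = 2 and the simplices of K are:

  0-simplices (9): A, B, D, E, F, G, J, L, M
  1-simplices (27): AB, AD, AE, AF, AG, AM, BD, BE, BJ, BL, BM, DE, DF, DG, DL, EF, EG, EJ, FJ, FL, FM, GJ, GL, GM, JL, JM, LM
  2-simplices (18): ABE, ABM, ADF, ADG, AEF, AGM, BDE, BDL, BJL, BJM, DEG, DFL, EFJ, EGJ, FJM, FLM, GJL, GLM

Hence C_0 ≅ Z^9, C_1 ≅ Z^27, C_2 ≅ Z^18.

The boundary map ∂_1: C_1 → C_0 maps an edge to its endpoints' difference, ∂[p,q] = q − p.
This gives a 9×27 integer matrix of rank 8; reducing to Smith normal form yields diagonal entries (1,1,1,1,1,1,1,1).

Boundary ∂_2: C_2 → C_1 maps a triangle to the signed sum of its edges. For instance
  ∂EGJ = GJ − EJ + EG,
  ∂ABE = BE − AE + AB.
As a 27×18 matrix over Z this has rank 18, with invariant factors (1,1,1,1,1,1,1,1,1,1,1,1,1,1,1,1,1,2).

Now H_k = ker ∂_k / im ∂_{k+1}, so:

  H_1: rank ker ∂_1 − rank ∂_2 = (27 − 8) − 18 = 1, and ∂_2 has invariant factor 2 > 1, so H_1 ≅ Z ⊕ Z_2.

(K is a triangulation of the Klein bottle.)

H_1 = Z ⊕ Z_2.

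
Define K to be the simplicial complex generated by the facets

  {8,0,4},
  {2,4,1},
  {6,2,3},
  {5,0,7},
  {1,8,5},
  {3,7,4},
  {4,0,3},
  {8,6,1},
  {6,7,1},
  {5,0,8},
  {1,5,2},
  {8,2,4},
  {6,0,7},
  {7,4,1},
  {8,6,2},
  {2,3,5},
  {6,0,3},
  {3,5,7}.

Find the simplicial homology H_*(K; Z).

We work with the vertex ordering 0 < 1 < 2 < 3 < 4 < 5 < 6 < 7 < 8. The simplices of K, each written with vertices in increasing order, are:

  0-simplices (9): [0], [1], [2], [3], [4], [5], [6], [7], [8]
  1-simplices (27): (27 of them)
  2-simplices (18): [0,3,4], [0,3,6], [0,4,8], [0,5,7], [0,5,8], [0,6,7], [1,2,4], [1,2,5], [1,4,7], [1,5,8], [1,6,7], [1,6,8], [2,3,5], [2,3,6], [2,4,8], [2,6,8], [3,4,7], [3,5,7]

Hence C_0 ≅ Z^9, C_1 ≅ Z^27, C_2 ≅ Z^18.

∂_1: C_1 → C_0 sends each edge [p,q] (with p < q) to q − p.
As a 9×27 matrix over Z this has rank 8, with invariant factors (1,1,1,1,1,1,1,1).

Boundary ∂_2: C_2 → C_1 maps a triangle to the signed sum of its edges. For instance
  ∂[2,3,6] = [3,6] − [2,6] + [2,3],
  ∂[0,3,6] = [3,6] − [0,6] + [0,3].
The resulting 27×18 matrix has rank 18, and its Smith normal form has invariant factors (1,1,1,1,1,1,1,1,1,1,1,1,1,1,1,1,1,2).

Computing H_k = (kernel of ∂_k) / (image of ∂_{k+1}):

  H_0: rank C_0 − rank ∂_1 = 9 − 8 = 1, and the invariant factors of ∂_1 are all 1, so H_0 = Z.
  H_1: rank ker ∂_1 − rank ∂_2 = (27 − 8) − 18 = 1, and ∂_2 has invariant factor 2 > 1, so H_1 = Z ⊕ Z_2.
  H_2: rank ker ∂_2 − rank ∂_3 = (18 − 18) − 0 = 0, and there is no ∂_3, so H_2 = 0.

H_0 = Z,  H_1 = Z ⊕ Z_2,  H_2 = 0.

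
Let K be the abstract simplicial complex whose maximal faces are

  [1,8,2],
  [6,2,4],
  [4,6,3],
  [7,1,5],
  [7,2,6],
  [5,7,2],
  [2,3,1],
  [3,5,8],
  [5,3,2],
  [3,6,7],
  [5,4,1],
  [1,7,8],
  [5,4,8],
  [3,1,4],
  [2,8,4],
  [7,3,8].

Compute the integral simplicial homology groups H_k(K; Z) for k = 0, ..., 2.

Order the vertices as 1 < 2 < 3 < 4 < 5 < 6 < 7 < 8. Listing each simplex with vertices in this order, K has dimension 2 with simplices:

  0-simplices (8): [1], [2], [3], [4], [5], [6], [7], [8]
  1-simplices (24): (24 of them)
  2-simplices (16): [1,2,3], [1,2,8], [1,3,4], [1,4,5], [1,5,7], [1,7,8], [2,3,5], [2,4,6], [2,4,8], [2,5,7], [2,6,7], [3,4,6], [3,5,8], [3,6,7], [3,7,8], [4,5,8]

so the chain groups are C_0 ≅ Z^8, C_1 ≅ Z^24, C_2 ≅ Z^16.

The boundary map ∂_1: C_1 → C_0 is given by ∂[p,q] = [q] − [p]. For instance
  ∂[2,8] = [8] − [2].
This gives a 8×24 integer matrix of rank 7; reducing to Smith normal form yields diagonal entries (1,1,1,1,1,1,1).

∂_2: C_2 → C_1 maps a triangle to the signed sum of its edges. For instance
  ∂[3,6,7] = [6,7] − [3,7] + [3,6],
  ∂[1,7,8] = [7,8] − [1,8] + [1,7].
The resulting 24×16 matrix has rank 15, and its Smith normal form has invariant factors (1,1,1,1,1,1,1,1,1,1,1,1,1,1,1).

From H_k ≅ ker(∂_k) / im(∂_{k+1}) we obtain:

  H_0: rank C_0 − rank ∂_1 = 8 − 7 = 1, and the invariant factors of ∂_1 are all 1, so H_0 = Z.
  H_1: rank ker ∂_1 − rank ∂_2 = (24 − 7) − 15 = 2, and the invariant factors of ∂_2 are all 1, so H_1 = Z^2.
  H_2: rank ker ∂_2 − rank ∂_3 = (16 − 15) − 0 = 1, and there is no ∂_3, so H_2 = Z.

(K is a triangulation of the torus T^2.)

H_0 = Z,  H_1 = Z^2,  H_2 = Z.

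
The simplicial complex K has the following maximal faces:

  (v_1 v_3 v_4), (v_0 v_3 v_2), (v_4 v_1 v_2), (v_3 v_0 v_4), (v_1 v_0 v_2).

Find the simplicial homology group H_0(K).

H_0 ≅ Z.

Take the total order v_0 < v_1 < v_2 < v_3 < v_4 on the vertex set. Then K (dimension 2) consists of the simplices:

  0-simplices (5): [v_0], [v_1], [v_2], [v_3], [v_4]
  1-simplices (10): [v_0,v_1], [v_0,v_2], [v_0,v_3], [v_0,v_4], [v_1,v_2], [v_1,v_3], [v_1,v_4], [v_2,v_3], [v_2,v_4], [v_3,v_4]
  2-simplices (5): [v_0,v_1,v_2], [v_0,v_2,v_3], [v_0,v_3,v_4], [v_1,v_2,v_4], [v_1,v_3,v_4]

giving chain groups C_0 ≅ Z^5, C_1 ≅ Z^10, C_2 ≅ Z^5.

Boundary ∂_1: C_1 → C_0 is given by ∂[p,q] = [q] − [p].
The resulting 5×10 matrix has rank 4, and its Smith normal form has invariant factors (1,1,1,1).

∂_2: C_2 → C_1 acts by ∂[p,q,r] = [q,r] − [p,r] + [p,q]. For instance
  ∂[v_0,v_2,v_3] = [v_2,v_3] − [v_0,v_3] + [v_0,v_2],
  ∂[v_1,v_3,v_4] = [v_3,v_4] − [v_1,v_4] + [v_1,v_3].
This gives a 10×5 integer matrix of rank 5; reducing to Smith normal form yields diagonal entries (1,1,1,1,1).

Reading off H_k = ker ∂_k / im ∂_{k+1}:

  H_0: rank C_0 − rank ∂_1 = 5 − 4 = 1, and the invariant factors of ∂_1 are all 1, so H_0 ≅ Z.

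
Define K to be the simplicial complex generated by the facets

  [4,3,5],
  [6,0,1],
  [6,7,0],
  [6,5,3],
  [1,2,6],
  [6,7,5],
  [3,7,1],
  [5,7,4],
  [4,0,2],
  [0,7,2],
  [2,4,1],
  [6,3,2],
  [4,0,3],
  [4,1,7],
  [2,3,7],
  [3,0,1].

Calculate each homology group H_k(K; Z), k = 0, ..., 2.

H_0 ≅ Z,  H_1 ≅ Z^2,  H_2 ≅ Z.

We work with the vertex ordering 0 < 1 < 2 < 3 < 4 < 5 < 6 < 7. The simplices of K, each written with vertices in increasing order, are:

  0-simplices (8): [0], [1], [2], [3], [4], [5], [6], [7]
  1-simplices (24): (24 of them)
  2-simplices (16): [0,1,3], [0,1,6], [0,2,4], [0,2,7], [0,3,4], [0,6,7], [1,2,4], [1,2,6], [1,3,7], [1,4,7], [2,3,6], [2,3,7], [3,4,5], [3,5,6], [4,5,7], [5,6,7]

Hence C_0 ≅ Z^8, C_1 ≅ Z^24, C_2 ≅ Z^16.

Boundary ∂_1: C_1 → C_0 sends each edge [p,q] (with p < q) to q − p. For instance
  ∂[1,7] = [7] − [1].
The resulting 8×24 matrix has rank 7, and its Smith normal form has invariant factors (1,1,1,1,1,1,1).

Boundary ∂_2: C_2 → C_1 sends each 2-simplex [p,q,r] to [q,r] − [p,r] + [p,q]. For instance
  ∂[0,1,3] = [1,3] − [0,3] + [0,1],
  ∂[1,4,7] = [4,7] − [1,7] + [1,4].
This gives a 24×16 integer matrix of rank 15; reducing to Smith normal form yields diagonal entries (1,1,1,1,1,1,1,1,1,1,1,1,1,1,1).

Reading off H_k = ker ∂_k / im ∂_{k+1}:

  H_0: rank C_0 − rank ∂_1 = 8 − 7 = 1, and the invariant factors of ∂_1 are all 1, so H_0 ≅ Z.
  H_1: rank ker ∂_1 − rank ∂_2 = (24 − 7) − 15 = 2, and the invariant factors of ∂_2 are all 1, so H_1 ≅ Z^2.
  H_2: rank ker ∂_2 − rank ∂_3 = (16 − 15) − 0 = 1, and there is no ∂_3, so H_2 ≅ Z.

(K is a triangulation of the torus T^2.)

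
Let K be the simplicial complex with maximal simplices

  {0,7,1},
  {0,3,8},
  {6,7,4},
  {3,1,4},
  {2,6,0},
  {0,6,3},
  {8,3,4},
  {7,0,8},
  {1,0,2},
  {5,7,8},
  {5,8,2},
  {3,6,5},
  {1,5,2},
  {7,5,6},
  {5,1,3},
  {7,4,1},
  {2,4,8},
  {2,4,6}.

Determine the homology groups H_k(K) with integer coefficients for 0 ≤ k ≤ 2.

H_0 = Z,  H_1 = Z^2,  H_2 = Z.

Order the vertices as 0 < 1 < 2 < 3 < 4 < 5 < 6 < 7 < 8. Listing each simplex with vertices in this order, K has dimension 2 with simplices:

  0-simplices (9): [0], [1], [2], [3], [4], [5], [6], [7], [8]
  1-simplices (27): (27 of them)
  2-simplices (18): [0,1,2], [0,1,7], [0,2,6], [0,3,6], [0,3,8], [0,7,8], [1,2,5], [1,3,4], [1,3,5], [1,4,7], [2,4,6], [2,4,8], [2,5,8], [3,4,8], [3,5,6], [4,6,7], [5,6,7], [5,7,8]

giving chain groups C_0 ≅ Z^9, C_1 ≅ Z^27, C_2 ≅ Z^18.

The boundary map ∂_1: C_1 → C_0 sends each edge [p,q] (with p < q) to q − p. For instance
  ∂[3,8] = [8] − [3].
As a 9×27 matrix over Z this has rank 8, with invariant factors (1,1,1,1,1,1,1,1).

Boundary ∂_2: C_2 → C_1 acts by ∂[p,q,r] = [q,r] − [p,r] + [p,q]. For instance
  ∂[1,3,4] = [3,4] − [1,4] + [1,3],
  ∂[3,5,6] = [5,6] − [3,6] + [3,5].
The resulting 27×18 matrix has rank 17, and its Smith normal form has invariant factors (1,1,1,1,1,1,1,1,1,1,1,1,1,1,1,1,1).

From H_k ≅ ker(∂_k) / im(∂_{k+1}) we obtain:

  H_0: rank C_0 − rank ∂_1 = 9 − 8 = 1, and the invariant factors of ∂_1 are all 1, so H_0 ≅ Z.
  H_1: rank ker ∂_1 − rank ∂_2 = (27 − 8) − 17 = 2, and the invariant factors of ∂_2 are all 1, so H_1 ≅ Z^2.
  H_2: rank ker ∂_2 − rank ∂_3 = (18 − 17) − 0 = 1, and there is no ∂_3, so H_2 ≅ Z.

As a check, the Euler characteristic is 9 − 27 + 18 = 0, which agrees with 1 − 2 + 1 = 0.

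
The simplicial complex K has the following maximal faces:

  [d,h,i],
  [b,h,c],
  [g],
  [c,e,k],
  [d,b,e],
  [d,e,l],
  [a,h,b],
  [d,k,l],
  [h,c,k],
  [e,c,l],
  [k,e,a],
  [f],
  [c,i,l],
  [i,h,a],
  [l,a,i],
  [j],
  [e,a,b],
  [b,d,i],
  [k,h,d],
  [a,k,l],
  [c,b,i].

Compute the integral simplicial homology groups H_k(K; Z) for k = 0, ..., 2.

Take the total order a < b < c < d < e < f < g < h < i < j < k < l on the vertex set. Then K (dimension 2) consists of the simplices:

  0-simplices (12): a, b, c, d, e, f, g, h, i, j, k, l
  1-simplices (27): ab, ae, ah, ai, ak, al, bc, bd, be, bh, bi, ce, ch, ci, ck, cl, de, dh, di, dk, dl, ek, el, hi, hk, il, kl
  2-simplices (18): abe, abh, aek, ahi, ail, akl, bch, bci, bde, bdi, cek, cel, chk, cil, del, dhi, dhk, dkl

Hence C_0 ≅ Z^12, C_1 ≅ Z^27, C_2 ≅ Z^18.

∂_1: C_1 → C_0 sends each edge [p,q] (with p < q) to q − p.
The resulting 12×27 matrix has rank 8, and its Smith normal form has invariant factors (1,1,1,1,1,1,1,1).

∂_2: C_2 → C_1 maps a triangle to the signed sum of its edges. For instance
  ∂ail = il − al + ai,
  ∂cek = ek − ck + ce.
This gives a 27×18 integer matrix of rank 18; reducing to Smith normal form yields diagonal entries (1,1,1,1,1,1,1,1,1,1,1,1,1,1,1,1,1,2).

Now H_k = ker ∂_k / im ∂_{k+1}, so:

  H_0: rank C_0 − rank ∂_1 = 12 − 8 = 4, and the invariant factors of ∂_1 are all 1, so H_0 ≅ Z^4.
  H_1: rank ker ∂_1 − rank ∂_2 = (27 − 8) − 18 = 1, and ∂_2 has invariant factor 2 > 1, so H_1 ≅ Z ⊕ Z/2.
  H_2: rank ker ∂_2 − rank ∂_3 = (18 − 18) − 0 = 0, and there is no ∂_3, so H_2 ≅ 0.

As a check, the Euler characteristic is 12 − 27 + 18 = 3, which agrees with 4 − 1 + 0 = 3.

H_0 = Z^4,  H_1 = Z ⊕ Z/2,  H_2 = 0.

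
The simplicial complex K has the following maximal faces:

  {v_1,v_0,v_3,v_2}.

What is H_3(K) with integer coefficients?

Order the vertices as v_0 < v_1 < v_2 < v_3. Listing each simplex with vertices in this order, K has dimension 3 with simplices:

  0-simplices (4): [v_0], [v_1], [v_2], [v_3]
  1-simplices (6): [v_0,v_1], [v_0,v_2], [v_0,v_3], [v_1,v_2], [v_1,v_3], [v_2,v_3]
  2-simplices (4): [v_0,v_1,v_2], [v_0,v_1,v_3], [v_0,v_2,v_3], [v_1,v_2,v_3]
  3-simplices (1): [v_0,v_1,v_2,v_3]

giving chain groups C_0 ≅ Z^4, C_1 ≅ Z^6, C_2 ≅ Z^4, C_3 ≅ Z^1.

Boundary ∂_1: C_1 → C_0 maps an edge to its endpoints' difference, ∂[p,q] = q − p. For instance
  ∂[v_0,v_3] = [v_3] − [v_0].
As a 4×6 matrix over Z this has rank 3, with invariant factors (1,1,1).

Boundary ∂_2: C_2 → C_1 maps a triangle to the signed sum of its edges. For instance
  ∂[v_0,v_1,v_2] = [v_1,v_2] − [v_0,v_2] + [v_0,v_1],
  ∂[v_1,v_2,v_3] = [v_2,v_3] − [v_1,v_3] + [v_1,v_2].
The 6×4 boundary matrix has rank 3 and Smith normal form diag(1,1,1).

∂_3: C_3 → C_2 sends each 3-simplex σ to the alternating sum Σ_i (−1)^i (σ with its i-th vertex removed). For instance
  ∂[v_0,v_1,v_2,v_3] = [v_1,v_2,v_3] − [v_0,v_2,v_3] + [v_0,v_1,v_3] − [v_0,v_1,v_2].
This gives a 4×1 integer matrix of rank 1; reducing to Smith normal form yields diagonal entries (1).

Now H_k = ker ∂_k / im ∂_{k+1}, so:

  H_3: rank ker ∂_3 − rank ∂_4 = (1 − 1) − 0 = 0, and there is no ∂_4, so H_3 ≅ 0.

H_3 = 0.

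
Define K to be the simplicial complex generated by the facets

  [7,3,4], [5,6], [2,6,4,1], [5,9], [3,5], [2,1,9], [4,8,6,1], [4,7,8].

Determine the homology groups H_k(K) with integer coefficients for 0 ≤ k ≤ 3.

Fix the vertex order 1 < 2 < 3 < 4 < 5 < 6 < 7 < 8 < 9 and write every simplex with vertices in increasing order. Then dim K = 3 and the simplices of K are:

  0-simplices (9): [1], [2], [3], [4], [5], [6], [7], [8], [9]
  1-simplices (18): [1,2], [1,4], [1,6], [1,8], [1,9], [2,4], [2,6], [2,9], [3,4], [3,5], [3,7], [4,6], [4,7], [4,8], [5,6], [5,9], [6,8], [7,8]
  2-simplices (10): [1,2,4], [1,2,6], [1,2,9], [1,4,6], [1,4,8], [1,6,8], [2,4,6], [3,4,7], [4,6,8], [4,7,8]
  3-simplices (2): [1,2,4,6], [1,4,6,8]

giving chain groups C_0 ≅ Z^9, C_1 ≅ Z^18, C_2 ≅ Z^10, C_3 ≅ Z^2.

Boundary ∂_1: C_1 → C_0 maps an edge to its endpoints' difference, ∂[p,q] = q − p. For instance
  ∂[1,6] = [6] − [1].
As a 9×18 matrix over Z this has rank 8, with invariant factors (1,1,1,1,1,1,1,1).

Boundary ∂_2: C_2 → C_1 sends each 2-simplex [p,q,r] to [q,r] − [p,r] + [p,q]. For instance
  ∂[1,2,6] = [2,6] − [1,6] + [1,2],
  ∂[4,6,8] = [6,8] − [4,8] + [4,6].
This gives a 18×10 integer matrix of rank 8; reducing to Smith normal form yields diagonal entries (1,1,1,1,1,1,1,1).

Boundary ∂_3: C_3 → C_2 sends each 3-simplex σ to the alternating sum Σ_i (−1)^i (σ with its i-th vertex removed). For instance
  ∂[1,4,6,8] = [4,6,8] − [1,6,8] + [1,4,8] − [1,4,6],
  ∂[1,2,4,6] = [2,4,6] − [1,4,6] + [1,2,6] − [1,2,4].
The 10×2 boundary matrix has rank 2 and Smith normal form diag(1,1).

Reading off H_k = ker ∂_k / im ∂_{k+1}:

  H_0: rank C_0 − rank ∂_1 = 9 − 8 = 1, and the invariant factors of ∂_1 are all 1, so H_0 ≅ Z.
  H_1: rank ker ∂_1 − rank ∂_2 = (18 − 8) − 8 = 2, and the invariant factors of ∂_2 are all 1, so H_1 ≅ Z^2.
  H_2: rank ker ∂_2 − rank ∂_3 = (10 − 8) − 2 = 0, and the invariant factors of ∂_3 are all 1, so H_2 ≅ 0.
  H_3: rank ker ∂_3 − rank ∂_4 = (2 − 2) − 0 = 0, and there is no ∂_4, so H_3 ≅ 0.

As a check, the Euler characteristic is 9 − 18 + 10 − 2 = -1, which agrees with 1 − 2 + 0 − 0 = -1.

H_0 ≅ Z,  H_1 ≅ Z^2,  H_2 = 0,  H_3 = 0.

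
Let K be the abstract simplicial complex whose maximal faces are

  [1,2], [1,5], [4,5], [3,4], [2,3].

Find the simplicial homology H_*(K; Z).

K has 5 vertices, 5 edges.
rank ∂_0 = 0, rank ∂_1 = 4 ⇒ b_0 = 5 − 0 − 4 = 1; all invariant factors of ∂_1 are 1 so no torsion. So H_0 ≅ Z.
rank ∂_1 = 4, rank ∂_2 = 0 ⇒ b_1 = 5 − 4 − 0 = 1. So H_1 ≅ Z.

H_0 = Z,  H_1 = Z.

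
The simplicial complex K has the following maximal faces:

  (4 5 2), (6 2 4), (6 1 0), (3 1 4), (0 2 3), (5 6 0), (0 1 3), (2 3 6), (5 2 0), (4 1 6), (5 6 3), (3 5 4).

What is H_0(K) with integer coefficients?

H_0 ≅ Z.

Order the vertices as 0 < 1 < 2 < 3 < 4 < 5 < 6. Listing each simplex with vertices in this order, K has dimension 2 with simplices:

  0-simplices (7): [0], [1], [2], [3], [4], [5], [6]
  1-simplices (18): [0,1], [0,2], [0,3], [0,5], [0,6], [1,3], [1,4], [1,6], [2,3], [2,4], [2,5], [2,6], [3,4], [3,5], [3,6], [4,5], [4,6], [5,6]
  2-simplices (12): [0,1,3], [0,1,6], [0,2,3], [0,2,5], [0,5,6], [1,3,4], [1,4,6], [2,3,6], [2,4,5], [2,4,6], [3,4,5], [3,5,6]

Hence C_0 ≅ Z^7, C_1 ≅ Z^18, C_2 ≅ Z^12.

∂_1: C_1 → C_0 maps an edge to its endpoints' difference, ∂[p,q] = q − p. For instance
  ∂[0,2] = [2] − [0].
The resulting 7×18 matrix has rank 6, and its Smith normal form has invariant factors (1,1,1,1,1,1).

Boundary ∂_2: C_2 → C_1 sends each 2-simplex [p,q,r] to [q,r] − [p,r] + [p,q]. For instance
  ∂[0,2,5] = [2,5] − [0,5] + [0,2],
  ∂[3,4,5] = [4,5] − [3,5] + [3,4].
The 18×12 boundary matrix has rank 12 and Smith normal form diag(1,1,1,1,1,1,1,1,1,1,1,2).

Reading off H_k = ker ∂_k / im ∂_{k+1}:

  H_0: rank C_0 − rank ∂_1 = 7 − 6 = 1, and the invariant factors of ∂_1 are all 1, so H_0 ≅ Z.

(K is a triangulation of the real projective plane RP^2.)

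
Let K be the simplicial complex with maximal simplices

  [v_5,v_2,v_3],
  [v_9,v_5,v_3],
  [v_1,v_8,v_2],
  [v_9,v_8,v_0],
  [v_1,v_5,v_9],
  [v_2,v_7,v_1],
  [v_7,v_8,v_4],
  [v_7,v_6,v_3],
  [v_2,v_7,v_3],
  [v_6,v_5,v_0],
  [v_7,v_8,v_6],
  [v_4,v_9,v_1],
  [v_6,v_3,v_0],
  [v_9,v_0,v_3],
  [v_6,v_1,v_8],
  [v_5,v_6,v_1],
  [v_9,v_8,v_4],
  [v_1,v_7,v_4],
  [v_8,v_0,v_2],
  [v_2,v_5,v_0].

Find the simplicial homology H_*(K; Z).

H_0 ≅ Z,  H_1 ≅ Z ⊕ Z_2,  H_2 = 0.

K has 10 vertices, 30 edges, 20 triangles.
rank ∂_0 = 0, rank ∂_1 = 9 ⇒ b_0 = 10 − 0 − 9 = 1; all invariant factors of ∂_1 are 1 so no torsion. So H_0 ≅ Z.
rank ∂_1 = 9, rank ∂_2 = 20 ⇒ b_1 = 30 − 9 − 20 = 1; ∂_2 has invariant factor(s) [2] giving torsion. So H_1 ≅ Z ⊕ Z_2.
rank ∂_2 = 20, rank ∂_3 = 0 ⇒ b_2 = 20 − 20 − 0 = 0. So H_2 ≅ 0.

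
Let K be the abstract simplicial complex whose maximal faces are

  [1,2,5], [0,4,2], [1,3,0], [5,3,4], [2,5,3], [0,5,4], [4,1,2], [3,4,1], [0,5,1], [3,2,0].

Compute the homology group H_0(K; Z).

Fix the vertex order 0 < 1 < 2 < 3 < 4 < 5 and write every simplex with vertices in increasing order. Then dim K = 2 and the simplices of K are:

  0-simplices (6): [0], [1], [2], [3], [4], [5]
  1-simplices (15): [0,1], [0,2], [0,3], [0,4], [0,5], [1,2], [1,3], [1,4], [1,5], [2,3], [2,4], [2,5], [3,4], [3,5], [4,5]
  2-simplices (10): [0,1,3], [0,1,5], [0,2,3], [0,2,4], [0,4,5], [1,2,4], [1,2,5], [1,3,4], [2,3,5], [3,4,5]

Hence C_0 ≅ Z^6, C_1 ≅ Z^15, C_2 ≅ Z^10.

Boundary ∂_1: C_1 → C_0 maps an edge to its endpoints' difference, ∂[p,q] = q − p.
This gives a 6×15 integer matrix of rank 5; reducing to Smith normal form yields diagonal entries (1,1,1,1,1).

∂_2: C_2 → C_1 maps a triangle to the signed sum of its edges. For instance
  ∂[1,2,5] = [2,5] − [1,5] + [1,2],
  ∂[3,4,5] = [4,5] − [3,5] + [3,4].
As a 15×10 matrix over Z this has rank 10, with invariant factors (1,1,1,1,1,1,1,1,1,2).

Computing H_k = (kernel of ∂_k) / (image of ∂_{k+1}):

  H_0: rank C_0 − rank ∂_1 = 6 − 5 = 1, and the invariant factors of ∂_1 are all 1, so H_0 = Z.

H_0 ≅ Z.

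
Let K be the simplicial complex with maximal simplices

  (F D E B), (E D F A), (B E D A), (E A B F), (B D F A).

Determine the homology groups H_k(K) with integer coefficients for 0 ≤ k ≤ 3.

Order the vertices as A < B < D < E < F. Listing each simplex with vertices in this order, K has dimension 3 with simplices:

  0-simplices (5): A, B, D, E, F
  1-simplices (10): AB, AD, AE, AF, BD, BE, BF, DE, DF, EF
  2-simplices (10): ABD, ABE, ABF, ADE, ADF, AEF, BDE, BDF, BEF, DEF
  3-simplices (5): ABDE, ABDF, ABEF, ADEF, BDEF

Hence C_0 ≅ Z^5, C_1 ≅ Z^10, C_2 ≅ Z^10, C_3 ≅ Z^5.

The boundary map ∂_1: C_1 → C_0 maps an edge to its endpoints' difference, ∂[p,q] = q − p.
This gives a 5×10 integer matrix of rank 4; reducing to Smith normal form yields diagonal entries (1,1,1,1).

The boundary map ∂_2: C_2 → C_1 acts by ∂[p,q,r] = [q,r] − [p,r] + [p,q]. For instance
  ∂ABF = BF − AF + AB,
  ∂BDE = DE − BE + BD.
The resulting 10×10 matrix has rank 6, and its Smith normal form has invariant factors (1,1,1,1,1,1).

The boundary map ∂_3: C_3 → C_2 sends each 3-simplex σ to the alternating sum Σ_i (−1)^i (σ with its i-th vertex removed). For instance
  ∂ABEF = BEF − AEF + ABF − ABE,
  ∂ABDF = BDF − ADF + ABF − ABD.
This gives a 10×5 integer matrix of rank 4; reducing to Smith normal form yields diagonal entries (1,1,1,1).

Reading off H_k = ker ∂_k / im ∂_{k+1}:

  H_0: rank C_0 − rank ∂_1 = 5 − 4 = 1, and the invariant factors of ∂_1 are all 1, so H_0 = Z.
  H_1: rank ker ∂_1 − rank ∂_2 = (10 − 4) − 6 = 0, and the invariant factors of ∂_2 are all 1, so H_1 = 0.
  H_2: rank ker ∂_2 − rank ∂_3 = (10 − 6) − 4 = 0, and the invariant factors of ∂_3 are all 1, so H_2 = 0.
  H_3: rank ker ∂_3 − rank ∂_4 = (5 − 4) − 0 = 1, and there is no ∂_4, so H_3 = Z.

(K is a triangulation of the 3-sphere S^3.)

H_0 = Z,  H_1 = 0,  H_2 = 0,  H_3 = Z.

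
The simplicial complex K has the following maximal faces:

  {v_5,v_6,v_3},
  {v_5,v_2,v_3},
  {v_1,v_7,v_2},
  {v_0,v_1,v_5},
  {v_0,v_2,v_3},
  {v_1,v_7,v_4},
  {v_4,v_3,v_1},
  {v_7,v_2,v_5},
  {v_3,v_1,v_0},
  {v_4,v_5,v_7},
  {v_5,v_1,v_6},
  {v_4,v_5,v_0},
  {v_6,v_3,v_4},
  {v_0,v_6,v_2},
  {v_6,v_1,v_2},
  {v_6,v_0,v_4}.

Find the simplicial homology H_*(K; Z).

We work with the vertex ordering v_0 < v_1 < v_2 < v_3 < v_4 < v_5 < v_6 < v_7. The simplices of K, each written with vertices in increasing order, are:

  0-simplices (8): [v_0], [v_1], [v_2], [v_3], [v_4], [v_5], [v_6], [v_7]
  1-simplices (24): (24 of them)
  2-simplices (16): (16 of them)

Hence C_0 ≅ Z^8, C_1 ≅ Z^24, C_2 ≅ Z^16.

The boundary map ∂_1: C_1 → C_0 sends each edge [p,q] (with p < q) to q − p. For instance
  ∂[v_4,v_5] = [v_5] − [v_4].
The resulting 8×24 matrix has rank 7, and its Smith normal form has invariant factors (1,1,1,1,1,1,1).

Boundary ∂_2: C_2 → C_1 sends each 2-simplex [p,q,r] to [q,r] − [p,r] + [p,q]. For instance
  ∂[v_3,v_5,v_6] = [v_5,v_6] − [v_3,v_6] + [v_3,v_5],
  ∂[v_2,v_3,v_5] = [v_3,v_5] − [v_2,v_5] + [v_2,v_3].
As a 24×16 matrix over Z this has rank 15, with invariant factors (1,1,1,1,1,1,1,1,1,1,1,1,1,1,1).

From H_k ≅ ker(∂_k) / im(∂_{k+1}) we obtain:

  H_0: rank C_0 − rank ∂_1 = 8 − 7 = 1, and the invariant factors of ∂_1 are all 1, so H_0 = Z.
  H_1: rank ker ∂_1 − rank ∂_2 = (24 − 7) − 15 = 2, and the invariant factors of ∂_2 are all 1, so H_1 = Z^2.
  H_2: rank ker ∂_2 − rank ∂_3 = (16 − 15) − 0 = 1, and there is no ∂_3, so H_2 = Z.

H_0 ≅ Z,  H_1 ≅ Z^2,  H_2 ≅ Z.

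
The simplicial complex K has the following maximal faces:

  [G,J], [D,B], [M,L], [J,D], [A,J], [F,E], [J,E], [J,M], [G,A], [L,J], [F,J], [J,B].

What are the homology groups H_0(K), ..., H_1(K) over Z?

Take the total order A < B < D < E < F < G < J < L < M on the vertex set. Then K (dimension 1) consists of the simplices:

  0-simplices (9): A, B, D, E, F, G, J, L, M
  1-simplices (12): AG, AJ, BD, BJ, DJ, EF, EJ, FJ, GJ, JL, JM, LM

Hence C_0 ≅ Z^9, C_1 ≅ Z^12.

Boundary ∂_1: C_1 → C_0 maps an edge to its endpoints' difference, ∂[p,q] = q − p. For instance
  ∂BD = D − B.
The resulting 9×12 matrix has rank 8, and its Smith normal form has invariant factors (1,1,1,1,1,1,1,1).

From H_k ≅ ker(∂_k) / im(∂_{k+1}) we obtain:

  H_0: rank C_0 − rank ∂_1 = 9 − 8 = 1, and the invariant factors of ∂_1 are all 1, so H_0 = Z.
  H_1: rank ker ∂_1 − rank ∂_2 = (12 − 8) − 0 = 4, and there is no ∂_2, so H_1 = Z^4.

As a check, the Euler characteristic is 9 − 12 = -3, which agrees with 1 − 4 = -3.

H_0 ≅ Z,  H_1 ≅ Z^4.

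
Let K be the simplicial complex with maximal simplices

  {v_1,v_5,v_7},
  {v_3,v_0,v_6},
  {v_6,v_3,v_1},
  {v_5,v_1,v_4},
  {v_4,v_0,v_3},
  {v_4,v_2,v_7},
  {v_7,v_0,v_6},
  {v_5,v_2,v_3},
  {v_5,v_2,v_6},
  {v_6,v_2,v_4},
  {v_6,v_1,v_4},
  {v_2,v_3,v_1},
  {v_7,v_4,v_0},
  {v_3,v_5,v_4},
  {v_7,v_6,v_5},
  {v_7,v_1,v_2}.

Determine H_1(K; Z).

Fix the vertex order v_0 < v_1 < v_2 < v_3 < v_4 < v_5 < v_6 < v_7 and write every simplex with vertices in increasing order. Then dim K = 2 and the simplices of K are:

  0-simplices (8): [v_0], [v_1], [v_2], [v_3], [v_4], [v_5], [v_6], [v_7]
  1-simplices (24): (24 of them)
  2-simplices (16): (16 of them)

so the chain groups are C_0 ≅ Z^8, C_1 ≅ Z^24, C_2 ≅ Z^16.

Boundary ∂_1: C_1 → C_0 is given by ∂[p,q] = [q] − [p].
This gives a 8×24 integer matrix of rank 7; reducing to Smith normal form yields diagonal entries (1,1,1,1,1,1,1).

The boundary map ∂_2: C_2 → C_1 sends each 2-simplex [p,q,r] to [q,r] − [p,r] + [p,q]. For instance
  ∂[v_0,v_3,v_6] = [v_3,v_6] − [v_0,v_6] + [v_0,v_3],
  ∂[v_2,v_3,v_5] = [v_3,v_5] − [v_2,v_5] + [v_2,v_3].
The resulting 24×16 matrix has rank 15, and its Smith normal form has invariant factors (1,1,1,1,1,1,1,1,1,1,1,1,1,1,1).

Computing H_k = (kernel of ∂_k) / (image of ∂_{k+1}):

  H_1: rank ker ∂_1 − rank ∂_2 = (24 − 7) − 15 = 2, and the invariant factors of ∂_2 are all 1, so H_1 = Z^2.

(K is a triangulation of the torus T^2.)

H_1 = Z^2.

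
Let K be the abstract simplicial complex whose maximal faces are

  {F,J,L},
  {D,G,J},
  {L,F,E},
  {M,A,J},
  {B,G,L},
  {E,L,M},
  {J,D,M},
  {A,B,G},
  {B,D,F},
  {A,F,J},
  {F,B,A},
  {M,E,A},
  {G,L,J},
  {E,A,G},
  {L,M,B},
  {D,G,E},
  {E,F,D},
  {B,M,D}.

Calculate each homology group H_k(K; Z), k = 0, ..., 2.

Fix the vertex order A < B < D < E < F < G < J < L < M and write every simplex with vertices in increasing order. Then dim K = 2 and the simplices of K are:

  0-simplices (9): A, B, D, E, F, G, J, L, M
  1-simplices (27): AB, AE, AF, AG, AJ, AM, BD, BF, BG, BL, BM, DE, DF, DG, DJ, DM, EF, EG, EL, EM, FJ, FL, GJ, GL, JL, JM, LM
  2-simplices (18): ABF, ABG, AEG, AEM, AFJ, AJM, BDF, BDM, BGL, BLM, DEF, DEG, DGJ, DJM, EFL, ELM, FJL, GJL

giving chain groups C_0 ≅ Z^9, C_1 ≅ Z^27, C_2 ≅ Z^18.

Boundary ∂_1: C_1 → C_0 sends each edge [p,q] (with p < q) to q − p. For instance
  ∂FL = L − F.
The 9×27 boundary matrix has rank 8 and Smith normal form diag(1,1,1,1,1,1,1,1).

∂_2: C_2 → C_1 acts by ∂[p,q,r] = [q,r] − [p,r] + [p,q]. For instance
  ∂EFL = FL − EL + EF,
  ∂GJL = JL − GL + GJ.
The resulting 27×18 matrix has rank 17, and its Smith normal form has invariant factors (1,1,1,1,1,1,1,1,1,1,1,1,1,1,1,1,1).

From H_k ≅ ker(∂_k) / im(∂_{k+1}) we obtain:

  H_0: rank C_0 − rank ∂_1 = 9 − 8 = 1, and the invariant factors of ∂_1 are all 1, so H_0 ≅ Z.
  H_1: rank ker ∂_1 − rank ∂_2 = (27 − 8) − 17 = 2, and the invariant factors of ∂_2 are all 1, so H_1 ≅ Z^2.
  H_2: rank ker ∂_2 − rank ∂_3 = (18 − 17) − 0 = 1, and there is no ∂_3, so H_2 ≅ Z.

H_0 ≅ Z,  H_1 ≅ Z^2,  H_2 ≅ Z.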